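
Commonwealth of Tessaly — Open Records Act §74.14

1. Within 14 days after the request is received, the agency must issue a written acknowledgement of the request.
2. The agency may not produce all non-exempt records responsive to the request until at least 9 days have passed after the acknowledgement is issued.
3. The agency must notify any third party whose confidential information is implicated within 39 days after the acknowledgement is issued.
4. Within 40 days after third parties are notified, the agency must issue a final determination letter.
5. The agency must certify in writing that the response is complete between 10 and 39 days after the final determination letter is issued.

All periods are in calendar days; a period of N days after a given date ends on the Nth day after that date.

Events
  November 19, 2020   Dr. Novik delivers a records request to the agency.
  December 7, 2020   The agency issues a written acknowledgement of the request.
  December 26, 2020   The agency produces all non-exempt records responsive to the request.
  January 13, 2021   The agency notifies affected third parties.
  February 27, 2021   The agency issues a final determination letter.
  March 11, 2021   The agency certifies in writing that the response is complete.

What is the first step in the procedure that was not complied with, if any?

Step 1

Step 1: 14 days after November 19, 2020 (when the request is received) is December 3, 2020; done December 7, 2020 — 4 days late.
That is the first point of non-compliance.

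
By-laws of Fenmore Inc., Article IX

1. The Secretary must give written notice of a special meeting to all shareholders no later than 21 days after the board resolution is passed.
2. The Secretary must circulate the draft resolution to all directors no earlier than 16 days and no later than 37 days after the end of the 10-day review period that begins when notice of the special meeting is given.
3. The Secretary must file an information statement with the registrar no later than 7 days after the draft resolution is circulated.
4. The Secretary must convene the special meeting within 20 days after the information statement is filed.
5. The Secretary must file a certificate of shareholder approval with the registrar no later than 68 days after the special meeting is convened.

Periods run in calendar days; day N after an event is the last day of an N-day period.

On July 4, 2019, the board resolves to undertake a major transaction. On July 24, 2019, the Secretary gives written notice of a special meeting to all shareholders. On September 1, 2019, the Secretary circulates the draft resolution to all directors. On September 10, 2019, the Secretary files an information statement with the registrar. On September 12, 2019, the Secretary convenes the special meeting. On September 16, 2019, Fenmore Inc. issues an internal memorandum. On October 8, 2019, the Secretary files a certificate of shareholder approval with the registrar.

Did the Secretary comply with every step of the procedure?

(1) due by July 4, 2019 + 21 days = July 25, 2019; done July 24, 2019 — timely.
(2) the permitted window runs from August 3, 2019 + 16 = August 19, 2019 to August 3, 2019 + 37 = September 9, 2019; done September 1, 2019 — within the window.
(3) due by September 1, 2019 + 7 days = September 8, 2019; not done until September 10, 2019, 2 days after the deadline.

No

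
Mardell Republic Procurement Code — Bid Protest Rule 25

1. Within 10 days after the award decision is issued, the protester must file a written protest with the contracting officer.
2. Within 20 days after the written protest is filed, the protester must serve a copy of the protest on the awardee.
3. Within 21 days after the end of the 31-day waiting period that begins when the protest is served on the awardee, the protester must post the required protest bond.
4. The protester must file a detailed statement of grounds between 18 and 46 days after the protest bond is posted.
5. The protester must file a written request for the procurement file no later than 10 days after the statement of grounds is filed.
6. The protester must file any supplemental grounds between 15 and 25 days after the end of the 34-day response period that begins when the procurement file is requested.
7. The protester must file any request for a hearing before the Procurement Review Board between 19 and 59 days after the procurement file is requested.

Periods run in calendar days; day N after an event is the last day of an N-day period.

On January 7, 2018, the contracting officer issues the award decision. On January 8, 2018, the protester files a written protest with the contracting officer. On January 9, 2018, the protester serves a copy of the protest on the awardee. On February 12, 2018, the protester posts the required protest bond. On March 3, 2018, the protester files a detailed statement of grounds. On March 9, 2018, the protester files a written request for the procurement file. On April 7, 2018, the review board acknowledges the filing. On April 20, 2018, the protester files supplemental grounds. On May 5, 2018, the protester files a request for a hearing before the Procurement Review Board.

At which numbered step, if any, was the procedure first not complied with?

(1) due by January 7, 2018 + 10 days = January 17, 2018; January 8, 2018 is within that limit.
(2) due by January 8, 2018 + 20 days = January 28, 2018; done January 9, 2018 — timely.
(3) due by February 9, 2018 + 21 days = March 2, 2018; done February 12, 2018 — timely.
(4) the permitted window runs from February 12, 2018 + 18 = March 2, 2018 to February 12, 2018 + 46 = March 30, 2018; done March 3, 2018 — within the window.
(5) due by March 3, 2018 + 10 days = March 13, 2018; March 9, 2018 is within that limit.
(6) the permitted window runs from April 12, 2018 + 15 = April 27, 2018 to April 12, 2018 + 25 = May 7, 2018; April 20, 2018 is 7 days too early.

Step 6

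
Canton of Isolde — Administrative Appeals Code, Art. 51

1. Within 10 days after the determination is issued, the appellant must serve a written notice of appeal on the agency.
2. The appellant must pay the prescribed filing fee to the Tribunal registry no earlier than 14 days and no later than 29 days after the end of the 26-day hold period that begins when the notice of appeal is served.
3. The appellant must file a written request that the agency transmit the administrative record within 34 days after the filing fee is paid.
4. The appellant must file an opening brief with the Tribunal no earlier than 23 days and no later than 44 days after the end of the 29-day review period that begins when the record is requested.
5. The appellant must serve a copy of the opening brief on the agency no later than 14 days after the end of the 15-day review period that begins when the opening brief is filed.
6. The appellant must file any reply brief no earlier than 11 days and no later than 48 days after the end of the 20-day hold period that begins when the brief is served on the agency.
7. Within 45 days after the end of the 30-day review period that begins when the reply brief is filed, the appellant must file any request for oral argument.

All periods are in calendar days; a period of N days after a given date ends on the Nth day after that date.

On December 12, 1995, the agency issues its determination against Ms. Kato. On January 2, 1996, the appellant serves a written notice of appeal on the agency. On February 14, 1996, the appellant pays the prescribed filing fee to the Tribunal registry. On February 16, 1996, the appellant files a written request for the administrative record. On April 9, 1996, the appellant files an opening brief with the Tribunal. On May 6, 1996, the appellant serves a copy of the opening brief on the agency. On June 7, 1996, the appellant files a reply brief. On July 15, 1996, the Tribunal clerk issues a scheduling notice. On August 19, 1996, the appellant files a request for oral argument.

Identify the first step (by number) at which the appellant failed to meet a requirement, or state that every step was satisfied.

Step 1

Step 1: 10 days after December 12, 1995 (when the determination is issued) is December 22, 1995; January 2, 1996 misses that deadline by 11 days.
The procedure was therefore not followed at step 1.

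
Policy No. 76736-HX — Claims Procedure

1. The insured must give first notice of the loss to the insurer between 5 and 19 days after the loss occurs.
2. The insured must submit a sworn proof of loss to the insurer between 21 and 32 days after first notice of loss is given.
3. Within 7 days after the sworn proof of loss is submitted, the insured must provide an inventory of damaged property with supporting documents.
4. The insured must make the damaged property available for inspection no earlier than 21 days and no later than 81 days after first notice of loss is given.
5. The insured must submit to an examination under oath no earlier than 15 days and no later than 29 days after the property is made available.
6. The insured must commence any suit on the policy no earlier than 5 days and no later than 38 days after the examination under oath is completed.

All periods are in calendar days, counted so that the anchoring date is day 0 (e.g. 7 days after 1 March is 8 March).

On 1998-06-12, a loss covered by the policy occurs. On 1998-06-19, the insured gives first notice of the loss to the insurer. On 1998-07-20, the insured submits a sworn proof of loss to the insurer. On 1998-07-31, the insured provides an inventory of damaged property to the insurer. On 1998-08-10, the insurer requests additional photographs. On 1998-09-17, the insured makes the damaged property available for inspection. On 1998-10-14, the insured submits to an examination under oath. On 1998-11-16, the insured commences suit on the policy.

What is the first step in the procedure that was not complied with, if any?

Step 1: the window is 5–19 days after 1998-06-12 (when the loss occurs), so 1998-06-17 through 1998-07-01; done 1998-06-19 — within the window.
Step 2: the window is 21–32 days after 1998-06-19 (when first notice of loss is given), so 1998-07-10 through 1998-07-21; done 1998-07-20 — within the window.
Step 3: 7 days after 1998-07-20 (when the sworn proof of loss is submitted) is 1998-07-27; done 1998-07-31 — 4 days late.

Step 3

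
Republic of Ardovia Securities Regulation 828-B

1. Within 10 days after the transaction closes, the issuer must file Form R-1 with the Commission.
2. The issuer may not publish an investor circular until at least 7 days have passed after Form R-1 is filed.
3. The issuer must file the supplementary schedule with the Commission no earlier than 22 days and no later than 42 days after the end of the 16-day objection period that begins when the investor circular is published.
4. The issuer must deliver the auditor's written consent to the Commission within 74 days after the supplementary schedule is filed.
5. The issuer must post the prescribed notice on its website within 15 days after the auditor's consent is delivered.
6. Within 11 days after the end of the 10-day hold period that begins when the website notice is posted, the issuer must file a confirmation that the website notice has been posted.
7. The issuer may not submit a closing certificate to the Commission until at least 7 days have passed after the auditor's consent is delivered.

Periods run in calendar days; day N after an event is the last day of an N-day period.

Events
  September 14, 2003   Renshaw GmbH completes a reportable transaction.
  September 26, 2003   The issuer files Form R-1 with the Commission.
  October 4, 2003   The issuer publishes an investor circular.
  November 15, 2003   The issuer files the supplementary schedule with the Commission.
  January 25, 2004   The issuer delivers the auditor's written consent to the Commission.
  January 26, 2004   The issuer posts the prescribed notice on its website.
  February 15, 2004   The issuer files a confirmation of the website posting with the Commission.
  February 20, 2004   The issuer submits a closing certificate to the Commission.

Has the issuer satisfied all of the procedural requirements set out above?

No

(1) due by September 14, 2003 + 10 days = September 24, 2003; September 26, 2003 misses that deadline by 2 days.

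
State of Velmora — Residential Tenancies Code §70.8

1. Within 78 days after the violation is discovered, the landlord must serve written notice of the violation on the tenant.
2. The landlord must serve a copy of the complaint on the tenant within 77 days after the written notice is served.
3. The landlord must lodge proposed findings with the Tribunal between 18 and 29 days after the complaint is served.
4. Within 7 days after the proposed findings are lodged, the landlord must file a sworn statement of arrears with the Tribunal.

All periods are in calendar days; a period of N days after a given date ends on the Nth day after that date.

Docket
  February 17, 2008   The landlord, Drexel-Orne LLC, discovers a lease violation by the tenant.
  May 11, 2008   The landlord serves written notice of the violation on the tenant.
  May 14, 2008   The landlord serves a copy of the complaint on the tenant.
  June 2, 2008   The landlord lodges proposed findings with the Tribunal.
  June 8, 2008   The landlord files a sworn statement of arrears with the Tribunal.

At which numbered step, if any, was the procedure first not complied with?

(1) due by February 17, 2008 + 78 days = May 5, 2008; done May 11, 2008 — 6 days late.
No need to go further; step 1 was not satisfied.

Step 1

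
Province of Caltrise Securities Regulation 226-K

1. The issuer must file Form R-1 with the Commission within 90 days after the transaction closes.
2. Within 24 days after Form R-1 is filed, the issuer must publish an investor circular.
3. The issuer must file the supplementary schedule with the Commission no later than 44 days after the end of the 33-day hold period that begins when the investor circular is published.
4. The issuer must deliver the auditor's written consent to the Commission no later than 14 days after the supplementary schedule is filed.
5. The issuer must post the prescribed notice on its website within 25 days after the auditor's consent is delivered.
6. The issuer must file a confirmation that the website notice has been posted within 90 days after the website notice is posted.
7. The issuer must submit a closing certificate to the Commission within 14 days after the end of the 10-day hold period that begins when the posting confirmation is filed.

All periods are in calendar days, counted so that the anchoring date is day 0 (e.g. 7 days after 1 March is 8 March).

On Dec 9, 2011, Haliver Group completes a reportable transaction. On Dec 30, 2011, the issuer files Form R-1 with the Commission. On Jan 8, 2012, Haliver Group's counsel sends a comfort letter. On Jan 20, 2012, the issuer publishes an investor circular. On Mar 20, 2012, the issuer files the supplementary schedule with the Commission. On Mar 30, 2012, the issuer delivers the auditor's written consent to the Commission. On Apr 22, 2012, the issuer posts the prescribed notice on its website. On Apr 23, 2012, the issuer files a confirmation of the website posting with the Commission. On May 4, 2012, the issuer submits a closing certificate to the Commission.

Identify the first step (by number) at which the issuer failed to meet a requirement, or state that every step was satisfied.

None — every step was satisfied

Step 1: 90 days after Dec 9, 2011 (when the transaction closes) is Mar 8, 2012; completed Dec 30, 2011, before the deadline.
Step 2: 24 days after Dec 30, 2011 (when Form R-1 is filed) is Jan 23, 2012; completed Jan 20, 2012, before the deadline.
Step 3: 44 days after Feb 22, 2012 (end of the 33-day hold period, which began when the investor circular is published on Jan 20, 2012) is Apr 6, 2012; completed Mar 20, 2012, before the deadline.
Step 4: 14 days after Mar 20, 2012 (when the supplementary schedule is filed) is Apr 3, 2012; done Mar 30, 2012 — timely.
Step 5: 25 days after Mar 30, 2012 (when the auditor's consent is delivered) is Apr 24, 2012; completed Apr 22, 2012, before the deadline.
Step 6: 90 days after Apr 22, 2012 (when the website notice is posted) is Jul 21, 2012; completed Apr 23, 2012, before the deadline.
Step 7: 14 days after May 3, 2012 (end of the 10-day hold period, which began when the posting confirmation is filed on Apr 23, 2012) is May 17, 2012; completed May 4, 2012, before the deadline.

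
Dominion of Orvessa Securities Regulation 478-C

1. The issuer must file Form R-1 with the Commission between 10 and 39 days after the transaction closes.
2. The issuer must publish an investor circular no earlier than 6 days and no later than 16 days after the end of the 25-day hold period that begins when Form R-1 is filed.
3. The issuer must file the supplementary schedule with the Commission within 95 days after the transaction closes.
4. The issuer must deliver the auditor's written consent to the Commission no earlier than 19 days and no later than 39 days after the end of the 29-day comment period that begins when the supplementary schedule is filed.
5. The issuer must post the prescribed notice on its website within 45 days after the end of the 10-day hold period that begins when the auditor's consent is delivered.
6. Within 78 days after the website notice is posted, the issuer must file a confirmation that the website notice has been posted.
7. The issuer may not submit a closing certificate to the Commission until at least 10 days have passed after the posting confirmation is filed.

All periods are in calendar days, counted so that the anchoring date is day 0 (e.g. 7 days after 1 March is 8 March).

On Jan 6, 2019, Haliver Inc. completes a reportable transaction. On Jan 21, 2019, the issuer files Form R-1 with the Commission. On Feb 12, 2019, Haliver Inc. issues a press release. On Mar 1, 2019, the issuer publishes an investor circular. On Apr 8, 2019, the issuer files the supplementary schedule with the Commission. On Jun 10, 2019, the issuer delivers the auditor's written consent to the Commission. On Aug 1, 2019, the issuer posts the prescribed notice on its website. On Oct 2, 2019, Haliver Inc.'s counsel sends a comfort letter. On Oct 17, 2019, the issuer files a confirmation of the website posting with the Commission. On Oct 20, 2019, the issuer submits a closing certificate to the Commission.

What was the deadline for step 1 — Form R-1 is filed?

Step 1 runs from Jan 6, 2019, when the transaction closes. The window is 10–39 days after Jan 6, 2019; it closes on Feb 14, 2019.

Feb 14, 2019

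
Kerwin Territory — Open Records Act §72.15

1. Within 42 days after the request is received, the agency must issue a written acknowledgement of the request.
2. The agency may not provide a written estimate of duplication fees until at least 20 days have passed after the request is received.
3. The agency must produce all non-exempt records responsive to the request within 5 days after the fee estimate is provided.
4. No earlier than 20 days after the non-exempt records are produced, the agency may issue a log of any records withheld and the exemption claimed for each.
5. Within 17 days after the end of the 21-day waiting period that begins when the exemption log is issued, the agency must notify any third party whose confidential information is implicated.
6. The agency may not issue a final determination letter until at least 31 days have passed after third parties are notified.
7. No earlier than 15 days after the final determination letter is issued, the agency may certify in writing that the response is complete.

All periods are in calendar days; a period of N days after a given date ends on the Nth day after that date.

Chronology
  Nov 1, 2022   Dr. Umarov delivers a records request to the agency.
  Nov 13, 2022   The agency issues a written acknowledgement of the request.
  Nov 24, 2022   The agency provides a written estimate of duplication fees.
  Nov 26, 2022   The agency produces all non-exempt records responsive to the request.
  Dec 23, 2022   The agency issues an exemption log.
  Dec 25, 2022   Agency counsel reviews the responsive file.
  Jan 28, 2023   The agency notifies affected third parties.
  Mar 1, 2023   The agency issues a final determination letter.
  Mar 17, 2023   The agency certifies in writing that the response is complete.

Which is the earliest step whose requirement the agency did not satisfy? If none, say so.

Step 1 — counting 42 days from Nov 1, 2022 (when the request is received) gives a deadline of Dec 13, 2022; done Nov 13, 2022 — timely.
Step 2 — must wait 20 days from Nov 1, 2022 (when the request is received), so not before Nov 21, 2022; done Nov 24, 2022 — permitted.
Step 3 — counting 5 days from Nov 24, 2022 (when the fee estimate is provided) gives a deadline of Nov 29, 2022; done Nov 26, 2022 — timely.
Step 4 — must wait 20 days from Nov 26, 2022 (when the non-exempt records are produced), so not before Dec 16, 2022; done Dec 23, 2022, after the minimum wait.
Step 5 — counting 17 days from Jan 13, 2023 (end of the 21-day waiting period, which began when the exemption log is issued on Dec 23, 2022) gives a deadline of Jan 30, 2023; Jan 28, 2023 is within that limit.
Step 6 — must wait 31 days from Jan 28, 2023 (when third parties are notified), so not before Feb 28, 2023; done Mar 1, 2023 — permitted.
Step 7 — must wait 15 days from Mar 1, 2023 (when the final determination letter is issued), so not before Mar 16, 2023; done Mar 17, 2023 — permitted.

None — every step was satisfied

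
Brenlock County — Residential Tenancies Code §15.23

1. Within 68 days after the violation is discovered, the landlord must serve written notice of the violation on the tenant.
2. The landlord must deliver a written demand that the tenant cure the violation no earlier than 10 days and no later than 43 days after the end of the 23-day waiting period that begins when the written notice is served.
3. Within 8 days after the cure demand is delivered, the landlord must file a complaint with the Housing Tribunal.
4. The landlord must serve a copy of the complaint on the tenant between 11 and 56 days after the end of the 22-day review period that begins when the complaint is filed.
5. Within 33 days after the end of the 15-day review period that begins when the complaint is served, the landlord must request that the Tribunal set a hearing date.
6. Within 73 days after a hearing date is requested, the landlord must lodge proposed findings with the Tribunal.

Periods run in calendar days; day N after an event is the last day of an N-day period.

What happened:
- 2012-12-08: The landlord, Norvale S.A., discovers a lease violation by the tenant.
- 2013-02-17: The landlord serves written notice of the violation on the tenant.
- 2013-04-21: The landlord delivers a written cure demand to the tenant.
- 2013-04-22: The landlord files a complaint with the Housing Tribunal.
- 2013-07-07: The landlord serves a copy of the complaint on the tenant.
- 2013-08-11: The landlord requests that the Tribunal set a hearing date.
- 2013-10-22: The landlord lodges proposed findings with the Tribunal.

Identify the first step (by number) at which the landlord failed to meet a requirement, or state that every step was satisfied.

Step 1

(1) due by 2012-12-08 + 68 days = 2013-02-14; not done until 2013-02-17, 3 days after the deadline.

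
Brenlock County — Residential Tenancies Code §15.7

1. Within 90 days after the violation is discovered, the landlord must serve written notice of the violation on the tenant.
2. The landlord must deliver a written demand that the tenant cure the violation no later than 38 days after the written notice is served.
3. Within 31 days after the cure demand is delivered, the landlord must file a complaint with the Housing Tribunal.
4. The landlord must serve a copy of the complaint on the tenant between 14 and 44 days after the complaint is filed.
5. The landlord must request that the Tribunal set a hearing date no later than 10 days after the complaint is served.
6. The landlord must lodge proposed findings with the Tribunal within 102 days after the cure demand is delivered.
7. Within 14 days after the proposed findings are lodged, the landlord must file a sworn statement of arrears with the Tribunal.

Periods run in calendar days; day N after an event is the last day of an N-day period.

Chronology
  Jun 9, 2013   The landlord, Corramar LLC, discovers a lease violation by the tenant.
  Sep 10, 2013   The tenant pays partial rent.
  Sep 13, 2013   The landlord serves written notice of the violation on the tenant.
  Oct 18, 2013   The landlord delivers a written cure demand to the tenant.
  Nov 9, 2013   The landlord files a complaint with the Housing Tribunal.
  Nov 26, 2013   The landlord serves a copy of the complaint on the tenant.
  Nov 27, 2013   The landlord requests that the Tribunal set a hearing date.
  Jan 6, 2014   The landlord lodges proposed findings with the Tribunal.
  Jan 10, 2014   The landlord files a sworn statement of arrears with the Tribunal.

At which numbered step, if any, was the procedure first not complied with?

Step 1: 90 days after Jun 9, 2013 (when the violation is discovered) is Sep 7, 2013; done Sep 13, 2013 — 6 days late.
Later steps need not be reached.

Step 1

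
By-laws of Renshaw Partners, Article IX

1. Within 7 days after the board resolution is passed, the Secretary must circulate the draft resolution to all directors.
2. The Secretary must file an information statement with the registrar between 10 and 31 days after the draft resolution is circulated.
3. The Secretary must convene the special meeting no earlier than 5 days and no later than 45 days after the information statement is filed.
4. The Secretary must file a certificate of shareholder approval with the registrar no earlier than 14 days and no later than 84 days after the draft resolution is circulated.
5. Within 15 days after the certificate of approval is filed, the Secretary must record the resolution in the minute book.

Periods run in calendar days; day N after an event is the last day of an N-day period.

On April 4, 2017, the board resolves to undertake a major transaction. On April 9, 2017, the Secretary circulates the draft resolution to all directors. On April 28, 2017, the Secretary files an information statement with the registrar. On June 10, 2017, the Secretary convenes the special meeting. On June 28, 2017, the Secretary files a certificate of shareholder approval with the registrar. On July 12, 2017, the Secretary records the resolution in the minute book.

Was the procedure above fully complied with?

Yes

Step 1 — counting 7 days from April 4, 2017 (when the board resolution is passed) gives a deadline of April 11, 2017; completed April 9, 2017, before the deadline.
Step 2 — 10 and 31 days from April 9, 2017 (when the draft resolution is circulated) are April 19, 2017 and May 10, 2017 respectively; April 28, 2017 falls inside that range.
Step 3 — 5 and 45 days from April 28, 2017 (when the information statement is filed) are May 3, 2017 and June 12, 2017 respectively; done June 10, 2017 — within the window.
Step 4 — 14 and 84 days from April 9, 2017 (when the draft resolution is circulated) are April 23, 2017 and July 2, 2017 respectively; done June 28, 2017 — within the window.
Step 5 — counting 15 days from June 28, 2017 (when the certificate of approval is filed) gives a deadline of July 13, 2017; completed July 12, 2017, before the deadline.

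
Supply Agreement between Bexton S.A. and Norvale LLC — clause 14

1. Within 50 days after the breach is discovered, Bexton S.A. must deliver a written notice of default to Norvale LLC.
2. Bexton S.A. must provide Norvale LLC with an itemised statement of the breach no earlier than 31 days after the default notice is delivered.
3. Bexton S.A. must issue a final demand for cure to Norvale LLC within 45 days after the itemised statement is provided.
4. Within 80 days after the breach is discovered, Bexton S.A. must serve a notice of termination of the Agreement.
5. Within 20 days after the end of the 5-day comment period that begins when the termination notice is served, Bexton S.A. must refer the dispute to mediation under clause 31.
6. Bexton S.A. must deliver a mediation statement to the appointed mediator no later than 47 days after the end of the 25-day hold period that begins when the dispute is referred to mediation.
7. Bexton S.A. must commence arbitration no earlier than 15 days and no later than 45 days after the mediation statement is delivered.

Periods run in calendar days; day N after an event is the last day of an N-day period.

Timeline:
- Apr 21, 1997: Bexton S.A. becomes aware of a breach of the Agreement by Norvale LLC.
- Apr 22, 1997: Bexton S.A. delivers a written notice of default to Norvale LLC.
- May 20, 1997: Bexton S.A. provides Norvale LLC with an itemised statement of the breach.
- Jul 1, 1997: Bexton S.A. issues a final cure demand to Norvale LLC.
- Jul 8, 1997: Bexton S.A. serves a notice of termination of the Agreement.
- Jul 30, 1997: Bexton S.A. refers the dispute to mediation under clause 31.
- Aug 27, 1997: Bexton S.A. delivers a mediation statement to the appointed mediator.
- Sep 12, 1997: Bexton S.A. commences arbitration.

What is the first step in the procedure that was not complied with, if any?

(1) due by Apr 21, 1997 + 50 days = Jun 10, 1997; done Apr 22, 1997 — timely.
(2) permitted from Apr 22, 1997 + 31 days = May 23, 1997 onward; acted on May 20, 1997, 3 days prematurely.

Step 2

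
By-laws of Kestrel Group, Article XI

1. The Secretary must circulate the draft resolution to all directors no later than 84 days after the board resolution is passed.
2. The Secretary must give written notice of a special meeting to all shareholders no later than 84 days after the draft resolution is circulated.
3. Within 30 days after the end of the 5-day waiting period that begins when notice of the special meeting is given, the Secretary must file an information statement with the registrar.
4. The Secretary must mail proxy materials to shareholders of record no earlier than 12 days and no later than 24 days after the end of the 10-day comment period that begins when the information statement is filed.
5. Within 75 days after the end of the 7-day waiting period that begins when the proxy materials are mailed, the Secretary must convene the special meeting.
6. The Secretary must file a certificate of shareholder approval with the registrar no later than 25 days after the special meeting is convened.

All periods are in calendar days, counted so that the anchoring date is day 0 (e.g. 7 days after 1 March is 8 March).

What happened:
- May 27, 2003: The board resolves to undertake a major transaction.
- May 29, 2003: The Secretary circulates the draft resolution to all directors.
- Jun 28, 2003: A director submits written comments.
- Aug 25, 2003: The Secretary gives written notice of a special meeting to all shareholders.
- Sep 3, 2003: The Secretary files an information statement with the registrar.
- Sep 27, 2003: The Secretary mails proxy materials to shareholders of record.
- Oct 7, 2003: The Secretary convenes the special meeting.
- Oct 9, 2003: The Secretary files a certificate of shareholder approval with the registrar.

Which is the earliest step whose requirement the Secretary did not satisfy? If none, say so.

Step 2

Step 1 — counting 84 days from May 27, 2003 (when the board resolution is passed) gives a deadline of Aug 19, 2003; completed May 29, 2003, before the deadline.
Step 2 — counting 84 days from May 29, 2003 (when the draft resolution is circulated) gives a deadline of Aug 21, 2003; Aug 25, 2003 misses that deadline by 4 days.
Later steps need not be reached.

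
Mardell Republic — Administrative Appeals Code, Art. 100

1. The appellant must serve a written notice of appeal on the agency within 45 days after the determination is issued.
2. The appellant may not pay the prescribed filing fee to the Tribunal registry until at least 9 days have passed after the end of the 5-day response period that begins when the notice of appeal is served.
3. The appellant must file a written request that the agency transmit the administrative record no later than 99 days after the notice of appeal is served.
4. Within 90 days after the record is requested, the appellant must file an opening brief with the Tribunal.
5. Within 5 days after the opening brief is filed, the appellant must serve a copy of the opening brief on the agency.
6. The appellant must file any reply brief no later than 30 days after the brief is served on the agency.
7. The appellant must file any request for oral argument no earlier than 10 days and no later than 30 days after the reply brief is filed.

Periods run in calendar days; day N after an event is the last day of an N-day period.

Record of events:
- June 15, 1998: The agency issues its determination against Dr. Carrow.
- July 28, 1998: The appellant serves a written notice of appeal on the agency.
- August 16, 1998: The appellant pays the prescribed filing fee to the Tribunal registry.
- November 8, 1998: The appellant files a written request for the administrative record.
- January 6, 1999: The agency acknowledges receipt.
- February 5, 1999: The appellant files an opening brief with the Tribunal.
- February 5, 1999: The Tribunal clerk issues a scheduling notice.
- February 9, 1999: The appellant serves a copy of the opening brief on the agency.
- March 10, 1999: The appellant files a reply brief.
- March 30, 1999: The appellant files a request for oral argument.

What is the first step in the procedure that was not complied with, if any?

(1) due by June 15, 1998 + 45 days = July 30, 1998; July 28, 1998 is within that limit.
(2) permitted from August 2, 1998 + 9 days = August 11, 1998 onward; August 16, 1998 is on or after that date.
(3) due by July 28, 1998 + 99 days = November 4, 1998; November 8, 1998 misses that deadline by 4 days.

Step 3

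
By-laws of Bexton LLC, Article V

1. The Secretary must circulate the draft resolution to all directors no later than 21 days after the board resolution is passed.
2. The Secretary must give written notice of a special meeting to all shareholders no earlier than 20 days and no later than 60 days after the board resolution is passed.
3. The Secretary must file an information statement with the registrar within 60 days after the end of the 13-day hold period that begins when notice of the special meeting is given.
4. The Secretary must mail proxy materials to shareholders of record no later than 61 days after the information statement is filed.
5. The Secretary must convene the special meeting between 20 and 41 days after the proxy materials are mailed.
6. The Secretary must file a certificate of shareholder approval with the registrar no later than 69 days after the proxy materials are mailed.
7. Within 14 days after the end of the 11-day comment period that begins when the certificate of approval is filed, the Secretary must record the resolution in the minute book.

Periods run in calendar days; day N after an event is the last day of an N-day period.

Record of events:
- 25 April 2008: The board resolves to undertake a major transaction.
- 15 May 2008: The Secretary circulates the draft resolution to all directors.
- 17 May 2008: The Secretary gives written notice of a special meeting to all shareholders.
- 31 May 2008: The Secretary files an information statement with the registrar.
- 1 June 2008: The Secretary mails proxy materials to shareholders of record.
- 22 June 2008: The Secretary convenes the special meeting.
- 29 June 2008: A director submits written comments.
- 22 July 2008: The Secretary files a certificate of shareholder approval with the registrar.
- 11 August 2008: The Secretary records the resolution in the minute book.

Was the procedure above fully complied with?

(1) due by 25 April 2008 + 21 days = 16 May 2008; done 15 May 2008 — timely.
(2) the permitted window runs from 25 April 2008 + 20 = 15 May 2008 to 25 April 2008 + 60 = 24 June 2008; 17 May 2008 falls inside that range.
(3) due by 30 May 2008 + 60 days = 29 July 2008; 31 May 2008 is within that limit.
(4) due by 31 May 2008 + 61 days = 31 July 2008; completed 1 June 2008, before the deadline.
(5) the permitted window runs from 1 June 2008 + 20 = 21 June 2008 to 1 June 2008 + 41 = 12 July 2008; 22 June 2008 falls inside that range.
(6) due by 1 June 2008 + 69 days = 9 August 2008; done 22 July 2008 — timely.
(7) due by 2 August 2008 + 14 days = 16 August 2008; 11 August 2008 is within that limit.

Yes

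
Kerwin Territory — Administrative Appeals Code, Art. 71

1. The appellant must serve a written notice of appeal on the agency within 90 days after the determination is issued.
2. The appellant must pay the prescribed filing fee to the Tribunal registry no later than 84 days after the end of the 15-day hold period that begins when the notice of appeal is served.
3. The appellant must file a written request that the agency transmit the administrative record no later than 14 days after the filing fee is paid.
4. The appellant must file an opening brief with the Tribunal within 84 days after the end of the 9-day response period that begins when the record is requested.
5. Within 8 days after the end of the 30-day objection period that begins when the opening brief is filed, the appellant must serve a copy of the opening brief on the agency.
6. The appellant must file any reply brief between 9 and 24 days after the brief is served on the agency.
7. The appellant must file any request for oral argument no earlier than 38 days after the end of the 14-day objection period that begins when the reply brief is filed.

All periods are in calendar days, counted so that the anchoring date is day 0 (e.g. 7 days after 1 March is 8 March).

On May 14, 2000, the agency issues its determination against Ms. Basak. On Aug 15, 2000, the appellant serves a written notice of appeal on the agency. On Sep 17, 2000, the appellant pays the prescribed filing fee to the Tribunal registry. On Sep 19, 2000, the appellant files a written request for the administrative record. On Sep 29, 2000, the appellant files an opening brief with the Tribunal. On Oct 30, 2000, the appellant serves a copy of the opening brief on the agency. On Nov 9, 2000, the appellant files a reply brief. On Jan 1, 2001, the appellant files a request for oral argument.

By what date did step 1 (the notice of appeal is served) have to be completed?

Aug 12, 2000

Step 1 runs from May 14, 2000, when the determination is issued. 90 days after May 14, 2000 is Aug 12, 2000.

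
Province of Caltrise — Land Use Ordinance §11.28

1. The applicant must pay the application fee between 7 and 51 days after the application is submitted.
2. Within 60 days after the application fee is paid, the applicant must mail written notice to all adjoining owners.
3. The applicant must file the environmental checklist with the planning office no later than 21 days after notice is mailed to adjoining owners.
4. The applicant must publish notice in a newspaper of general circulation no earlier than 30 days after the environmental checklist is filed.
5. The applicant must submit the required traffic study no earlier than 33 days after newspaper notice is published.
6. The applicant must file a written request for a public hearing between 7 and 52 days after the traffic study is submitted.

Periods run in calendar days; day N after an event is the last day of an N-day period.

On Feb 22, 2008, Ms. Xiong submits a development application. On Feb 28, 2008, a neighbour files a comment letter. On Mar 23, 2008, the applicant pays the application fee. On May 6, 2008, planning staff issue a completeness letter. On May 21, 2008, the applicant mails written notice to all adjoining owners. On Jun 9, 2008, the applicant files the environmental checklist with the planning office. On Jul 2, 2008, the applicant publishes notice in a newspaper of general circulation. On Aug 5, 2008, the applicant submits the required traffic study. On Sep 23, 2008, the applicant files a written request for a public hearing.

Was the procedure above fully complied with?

Step 1 — 7 and 51 days from Feb 22, 2008 (when the application is submitted) are Feb 29, 2008 and Apr 13, 2008 respectively; done Mar 23, 2008, which is between those dates.
Step 2 — counting 60 days from Mar 23, 2008 (when the application fee is paid) gives a deadline of May 22, 2008; done May 21, 2008 — timely.
Step 3 — counting 21 days from May 21, 2008 (when notice is mailed to adjoining owners) gives a deadline of Jun 11, 2008; Jun 9, 2008 is within that limit.
Step 4 — must wait 30 days from Jun 9, 2008 (when the environmental checklist is filed), so not before Jul 9, 2008; acted on Jul 2, 2008, 7 days prematurely.
Later steps need not be reached.

No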